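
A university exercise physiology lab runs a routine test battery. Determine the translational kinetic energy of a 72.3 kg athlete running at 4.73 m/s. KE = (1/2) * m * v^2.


KE = 0.5 * m * v^2
= 0.5 * 72.3 * 4.73^2
= 0.5 * 72.3 * 22.3729
= 808.78 J

808.78 J


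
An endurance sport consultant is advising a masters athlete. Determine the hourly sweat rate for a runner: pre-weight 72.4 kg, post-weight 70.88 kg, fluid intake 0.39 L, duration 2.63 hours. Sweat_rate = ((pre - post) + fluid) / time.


Mass lost = 72.4 - 70.88 = 1.52 kg
Add fluid consumed: 1.52 + 0.39 = 1.91 L total sweat
Sweat rate = 1.91 / 2.63 = 0.726 L/h

0.726 L/h


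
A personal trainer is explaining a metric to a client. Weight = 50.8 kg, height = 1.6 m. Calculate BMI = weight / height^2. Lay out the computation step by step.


height^2 = 1.6^2 = 2.56
BMI = 50.8 / 2.56 = 19.84 kg/m^2

19.84 kg/m^2


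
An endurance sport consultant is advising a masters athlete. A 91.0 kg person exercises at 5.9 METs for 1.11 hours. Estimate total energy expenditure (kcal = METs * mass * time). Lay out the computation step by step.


Energy = METs * mass(kg) * time(h)
= 5.9 * 91.0 * 1.11
= 595.96 kcal

595.96 kcal


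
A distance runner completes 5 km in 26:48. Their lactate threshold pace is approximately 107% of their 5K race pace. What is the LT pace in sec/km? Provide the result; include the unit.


Convert to seconds: 26 min 48 s = 1608 s
Pace per km = 1608 / 5 = 321.6 s/km
LT pace = 321.6 * 1.07 = 344.11 s/km

344.11 s/km


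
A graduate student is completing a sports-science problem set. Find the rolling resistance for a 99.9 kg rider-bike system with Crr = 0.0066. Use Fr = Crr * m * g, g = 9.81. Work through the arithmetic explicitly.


m * g = 99.9 * 9.81 = 980.019 N
Fr = 0.0066 * 980.019 = 6.468 N

6.468 N


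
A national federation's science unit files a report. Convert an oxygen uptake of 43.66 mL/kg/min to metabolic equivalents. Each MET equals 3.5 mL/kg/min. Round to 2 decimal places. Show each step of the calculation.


One MET = 3.5 mL/kg/min
Number of METs = 43.66 / 3.5
= 12.47 METs

12.47 METs


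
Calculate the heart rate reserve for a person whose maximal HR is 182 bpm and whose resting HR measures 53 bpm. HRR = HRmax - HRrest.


HRmax = 182 bpm
HRrest = 53 bpm
HRR = 182 - 53 = 129 bpm

129 bpm


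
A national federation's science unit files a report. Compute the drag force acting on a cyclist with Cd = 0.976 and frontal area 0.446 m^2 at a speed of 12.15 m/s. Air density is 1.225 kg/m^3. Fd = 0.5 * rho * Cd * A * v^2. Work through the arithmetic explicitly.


Step 1: v^2 = 147.6225
Step 2: Fd = 0.5 * 1.225 * 0.976 * 0.446 * 147.6225
= 39.359 N

39.359 N


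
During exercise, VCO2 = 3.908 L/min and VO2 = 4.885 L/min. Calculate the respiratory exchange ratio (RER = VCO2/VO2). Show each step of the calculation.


RER = VCO2 / VO2
= 3.908 / 4.885
= 0.8

0.8


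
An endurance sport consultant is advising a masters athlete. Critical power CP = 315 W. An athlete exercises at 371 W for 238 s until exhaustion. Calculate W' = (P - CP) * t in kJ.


P - CP = 371 - 315 = 56 W
W' = 56 * 238 = 13328 J
= 13328 / 1000 = 13.328 kJ

13.328 kJ


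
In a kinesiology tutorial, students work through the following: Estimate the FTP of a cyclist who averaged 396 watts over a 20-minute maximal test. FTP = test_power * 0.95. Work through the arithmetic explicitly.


FTP = 396 * 0.95 = 376.2 W

376.2 W


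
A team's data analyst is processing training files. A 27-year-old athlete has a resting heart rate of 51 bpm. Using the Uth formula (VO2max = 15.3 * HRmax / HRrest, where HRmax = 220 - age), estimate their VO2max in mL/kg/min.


HRmax = 220 - 27 = 193 bpm
Ratio = HRmax / HRrest = 193 / 51 = 3.7843
VO2max = 15.3 * 3.7843 = 57.9 mL/kg/min

57.9 mL/kg/min


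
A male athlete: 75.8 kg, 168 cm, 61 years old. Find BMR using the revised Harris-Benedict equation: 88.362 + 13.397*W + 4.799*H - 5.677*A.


Intercept = 88.362
Weight contribution = 13.397 * 75.8 = 1015.4926
Height contribution = 4.799 * 168 = 806.232
Age contribution = 5.677 * 61 = 346.297
BMR = 88.362 + 1015.4926 + 806.232 - 346.297
= 1563.79 kcal/day

1563.79 kcal/day


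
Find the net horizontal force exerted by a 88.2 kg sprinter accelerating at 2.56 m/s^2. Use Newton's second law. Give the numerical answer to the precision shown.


Newton's second law: F = m * a
F = 88.2 * 2.56 = 225.79 N

225.79 N


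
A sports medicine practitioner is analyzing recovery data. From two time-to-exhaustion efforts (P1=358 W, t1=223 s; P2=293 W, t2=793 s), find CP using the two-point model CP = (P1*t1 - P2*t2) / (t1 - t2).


Work in trial 1 = 79834 J
Work in trial 2 = 232349 J
Delta work = -152515 J
Delta time = -570 s
CP = -152515 / -570 = 267.57 W

267.57 W


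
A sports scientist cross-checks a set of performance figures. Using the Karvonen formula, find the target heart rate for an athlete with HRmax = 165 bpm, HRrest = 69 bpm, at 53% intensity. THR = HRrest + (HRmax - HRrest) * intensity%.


HRR = 165 - 69 = 96
THR = 69 + 96 * 0.53
= 69 + 50.88
= 119.88 bpm

119.88 bpm


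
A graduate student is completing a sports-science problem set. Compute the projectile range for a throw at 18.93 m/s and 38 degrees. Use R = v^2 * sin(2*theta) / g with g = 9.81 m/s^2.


Two times the angle = 76 degrees
sin(76) = 0.970296
R = 358.3449 * 0.970296 / 9.81 = 35.443 m

35.443 m


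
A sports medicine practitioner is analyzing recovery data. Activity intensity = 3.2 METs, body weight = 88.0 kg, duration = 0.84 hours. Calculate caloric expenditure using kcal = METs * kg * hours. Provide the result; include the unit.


kcal = 3.2 * 88.0 * 0.84
= 281.6 * 0.84
= 236.54 kcal

236.54 kcal


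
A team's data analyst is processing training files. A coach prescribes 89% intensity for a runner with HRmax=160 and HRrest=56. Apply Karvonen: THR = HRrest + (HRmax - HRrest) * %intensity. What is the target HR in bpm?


Heart rate reserve = 160 - 56 = 104
Intensity fraction = 89 / 100 = 0.89
THR = 56 + 104 * 0.89 = 148.56 bpm

148.56 bpm


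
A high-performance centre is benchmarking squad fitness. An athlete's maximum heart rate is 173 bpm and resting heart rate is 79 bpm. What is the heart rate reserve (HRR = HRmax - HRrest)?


HRR = HRmax - HRrest
= 173 - 79
= 94 bpm

94 bpm


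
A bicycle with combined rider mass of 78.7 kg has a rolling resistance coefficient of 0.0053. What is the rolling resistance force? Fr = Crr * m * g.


Fr = 0.0053 * 78.7 * 9.81
= 0.41711 * 9.81
= 4.092 N

4.092 N


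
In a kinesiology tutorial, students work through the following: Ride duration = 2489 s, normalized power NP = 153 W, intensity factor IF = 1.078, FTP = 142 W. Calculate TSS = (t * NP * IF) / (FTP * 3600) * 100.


Numerator = 2489 * 153 * 1.078 = 410520.726
Denominator = 142 * 3600 = 511200
TSS = 410520.726 / 511200 * 100
= 80.31

80.31 TSS


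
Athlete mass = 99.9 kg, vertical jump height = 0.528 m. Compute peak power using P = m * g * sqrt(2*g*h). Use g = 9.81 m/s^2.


sqrt(2 * 9.81 * 0.528) = sqrt(10.35936) = 3.218596 m/s
P = 99.9 * 9.81 * 3.218596
= 3154.29 W

3154.29 W


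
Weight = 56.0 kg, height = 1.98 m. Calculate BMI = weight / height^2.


height^2 = 1.98^2 = 3.9204
BMI = 56.0 / 3.9204 = 14.28 kg/m^2

14.28 kg/m^2


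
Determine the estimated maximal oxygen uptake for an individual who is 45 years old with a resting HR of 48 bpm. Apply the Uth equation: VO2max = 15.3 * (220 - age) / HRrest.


HRmax = 220 - 45 = 175
VO2max = 15.3 * (175 / 48)
= 15.3 * 3.6458
= 55.78 mL/kg/min

55.78 mL/kg/min


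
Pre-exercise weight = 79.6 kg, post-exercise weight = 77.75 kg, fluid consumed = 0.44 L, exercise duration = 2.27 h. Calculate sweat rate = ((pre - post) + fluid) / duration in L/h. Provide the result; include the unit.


Weight loss = 79.6 - 77.75 = 1.85 kg (approx L)
Total sweat = 1.85 + 0.44 = 2.29 L
Sweat rate = 2.29 / 2.27 = 1.009 L/h

1.009 L/h


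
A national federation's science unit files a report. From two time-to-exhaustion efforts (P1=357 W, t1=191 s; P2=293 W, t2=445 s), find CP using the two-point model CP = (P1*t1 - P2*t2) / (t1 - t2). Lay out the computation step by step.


Work in trial 1 = 68187 J
Work in trial 2 = 130385 J
Delta work = -62198 J
Delta time = -254 s
CP = -62198 / -254 = 244.87 W

244.87 W


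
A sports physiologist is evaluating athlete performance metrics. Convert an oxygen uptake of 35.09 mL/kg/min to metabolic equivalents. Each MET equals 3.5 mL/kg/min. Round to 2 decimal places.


One MET = 3.5 mL/kg/min
Number of METs = 35.09 / 3.5
= 10.03 METs

10.03 METs


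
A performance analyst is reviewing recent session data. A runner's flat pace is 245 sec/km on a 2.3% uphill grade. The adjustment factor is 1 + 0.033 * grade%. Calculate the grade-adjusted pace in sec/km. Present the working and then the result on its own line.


Factor = 1 + 0.033 * 2.3 = 1.0759
Adjusted pace = 245 * 1.0759
= 263.6 sec/km

263.6 s/km


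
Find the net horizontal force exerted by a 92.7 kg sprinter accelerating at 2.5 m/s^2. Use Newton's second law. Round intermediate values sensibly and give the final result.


Newton's second law: F = m * a
F = 92.7 * 2.5 = 231.75 N

231.75 N


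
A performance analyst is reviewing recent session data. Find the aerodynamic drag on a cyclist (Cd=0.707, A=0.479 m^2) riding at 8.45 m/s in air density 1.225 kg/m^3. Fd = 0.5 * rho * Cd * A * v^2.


Fd = 0.5 * 1.225 * 0.707 * 0.479 * 8.45^2
= 0.5 * 1.225 * 0.707 * 0.479 * 71.4025
= 14.811 N

14.811 N


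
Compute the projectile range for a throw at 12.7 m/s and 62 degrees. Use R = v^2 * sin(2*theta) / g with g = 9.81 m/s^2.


Two times the angle = 124 degrees
sin(124) = 0.829038
R = 161.29 * 0.829038 / 9.81 = 13.631 m

13.631 m


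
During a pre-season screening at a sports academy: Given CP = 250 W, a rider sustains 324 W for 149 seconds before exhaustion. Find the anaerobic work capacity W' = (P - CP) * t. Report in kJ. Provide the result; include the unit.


Excess power = 324 - 250 = 74 W
Work above CP = 74 * 149 = 11026 J
W' = 11.026 kJ

11.026 kJ


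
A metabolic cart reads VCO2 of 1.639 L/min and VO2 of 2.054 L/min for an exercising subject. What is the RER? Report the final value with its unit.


RER = VCO2 / VO2 = 1.639 / 2.054 = 0.798

0.798


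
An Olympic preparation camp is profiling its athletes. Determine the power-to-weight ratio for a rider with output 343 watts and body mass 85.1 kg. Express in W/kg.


P/W = 343 / 85.1 = 4.031 W/kg

4.031 W/kg


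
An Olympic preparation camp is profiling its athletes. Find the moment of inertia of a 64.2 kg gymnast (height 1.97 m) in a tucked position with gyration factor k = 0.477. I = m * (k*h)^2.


Radius of gyration = 0.477 * 1.97 = 0.93969 m
I = 64.2 * 0.93969^2
= 64.2 * 0.883017
= 56.69 kg*m^2

56.69 kg*m^2


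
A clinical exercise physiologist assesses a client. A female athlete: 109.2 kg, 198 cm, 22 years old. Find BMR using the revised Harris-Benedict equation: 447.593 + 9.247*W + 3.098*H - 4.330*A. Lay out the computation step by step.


Intercept = 447.593
Weight contribution = 9.247 * 109.2 = 1009.7724
Height contribution = 3.098 * 198 = 613.404
Age contribution = 4.33 * 22 = 95.26
BMR = 447.593 + 1009.7724 + 613.404 - 95.26
= 1975.51 kcal/day

1975.51 kcal/day


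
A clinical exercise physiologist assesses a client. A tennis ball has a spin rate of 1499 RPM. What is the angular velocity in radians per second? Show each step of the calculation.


Convert RPM to rad/s: multiply by 2*pi and divide by 60
omega = 1499 * 2 * pi / 60
= 156.975 rad/s

156.975 rad/s


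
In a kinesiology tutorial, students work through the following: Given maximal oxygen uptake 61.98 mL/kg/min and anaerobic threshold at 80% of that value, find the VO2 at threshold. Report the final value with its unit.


Percentage as decimal = 0.8
VO2 at AT = 61.98 * 0.8 = 49.58 mL/kg/min

49.58 mL/kg/min


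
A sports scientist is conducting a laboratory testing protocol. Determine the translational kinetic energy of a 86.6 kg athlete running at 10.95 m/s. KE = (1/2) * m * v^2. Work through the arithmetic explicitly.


KE = 0.5 * m * v^2
= 0.5 * 86.6 * 10.95^2
= 0.5 * 86.6 * 119.9025
= 5191.78 J

5191.78 J


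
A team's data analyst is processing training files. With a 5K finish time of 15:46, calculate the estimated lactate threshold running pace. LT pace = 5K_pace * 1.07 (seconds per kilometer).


Race duration = 946 s for 5 km
Average pace = 946 / 5 = 189.2 s/km
LT pace = 189.2 * 1.07
= 202.44 s/km

202.44 s/km


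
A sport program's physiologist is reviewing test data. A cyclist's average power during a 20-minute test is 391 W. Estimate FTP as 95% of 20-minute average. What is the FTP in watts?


FTP = 20-min power * 0.95
= 391 * 0.95
= 371.45 W

371.45 W


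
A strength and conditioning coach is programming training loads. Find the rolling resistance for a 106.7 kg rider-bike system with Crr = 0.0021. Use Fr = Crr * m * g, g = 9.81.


m * g = 106.7 * 9.81 = 1046.727 N
Fr = 0.0021 * 1046.727 = 2.198 N

2.198 N


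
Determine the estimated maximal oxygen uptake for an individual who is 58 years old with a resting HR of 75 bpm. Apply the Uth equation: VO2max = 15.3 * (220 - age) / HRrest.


HRmax = 220 - 58 = 162
VO2max = 15.3 * (162 / 75)
= 15.3 * 2.16
= 33.05 mL/kg/min

33.05 mL/kg/min


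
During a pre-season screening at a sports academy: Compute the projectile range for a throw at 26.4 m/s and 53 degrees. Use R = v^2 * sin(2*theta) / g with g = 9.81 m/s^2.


Two times the angle = 106 degrees
sin(106) = 0.961262
R = 696.96 * 0.961262 / 9.81 = 68.294 m

68.294 m


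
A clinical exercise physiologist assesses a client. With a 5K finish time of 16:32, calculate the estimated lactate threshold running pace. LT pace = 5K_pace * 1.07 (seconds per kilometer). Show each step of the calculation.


Race duration = 992 s for 5 km
Average pace = 992 / 5 = 198.4 s/km
LT pace = 198.4 * 1.07
= 212.29 s/km

212.29 s/km


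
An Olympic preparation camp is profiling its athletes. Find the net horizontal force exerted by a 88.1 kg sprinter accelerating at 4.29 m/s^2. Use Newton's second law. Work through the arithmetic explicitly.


Newton's second law: F = m * a
F = 88.1 * 4.29 = 377.95 N

377.95 N


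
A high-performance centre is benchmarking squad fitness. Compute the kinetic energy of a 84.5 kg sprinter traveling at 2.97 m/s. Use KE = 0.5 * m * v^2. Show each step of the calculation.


Velocity squared = 8.8209
KE = 0.5 * 84.5 * 8.8209 = 372.68 J

372.68 J


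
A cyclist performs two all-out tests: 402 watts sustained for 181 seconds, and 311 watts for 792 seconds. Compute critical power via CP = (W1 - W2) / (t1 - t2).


W1 = P1 * t1 = 402 * 181 = 72762 J
W2 = P2 * t2 = 311 * 792 = 246312 J
CP = (72762 - 246312) / (181 - 792)
= 284.04 W

284.04 W


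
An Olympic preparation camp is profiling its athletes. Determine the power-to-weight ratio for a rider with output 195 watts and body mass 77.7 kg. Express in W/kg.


P/W = 195 / 77.7 = 2.51 W/kg

2.51 W/kg


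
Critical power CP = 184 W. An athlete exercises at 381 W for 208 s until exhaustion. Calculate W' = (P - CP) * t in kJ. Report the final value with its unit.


P - CP = 381 - 184 = 197 W
W' = 197 * 208 = 40976 J
= 40976 / 1000 = 40.976 kJ

40.976 kJ


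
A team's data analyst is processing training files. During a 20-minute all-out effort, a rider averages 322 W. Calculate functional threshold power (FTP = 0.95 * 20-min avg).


FTP = 0.95 * 322
= 305.9 W

305.9 W


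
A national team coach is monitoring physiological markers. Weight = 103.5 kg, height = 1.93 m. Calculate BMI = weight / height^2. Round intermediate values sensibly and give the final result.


height^2 = 1.93^2 = 3.7249
BMI = 103.5 / 3.7249 = 27.79 kg/m^2

27.79 kg/m^2


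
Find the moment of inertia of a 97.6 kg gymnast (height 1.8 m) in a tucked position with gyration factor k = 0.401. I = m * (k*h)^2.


Radius of gyration = 0.401 * 1.8 = 0.7218 m
I = 97.6 * 0.7218^2
= 97.6 * 0.520995
= 50.849 kg*m^2

50.849 kg*m^2


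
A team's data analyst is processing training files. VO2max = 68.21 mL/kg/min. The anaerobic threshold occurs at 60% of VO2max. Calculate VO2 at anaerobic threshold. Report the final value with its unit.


AT fraction = 60 / 100 = 0.6
AT VO2 = 68.21 * 0.6
= 40.93 mL/kg/min

40.93 mL/kg/min


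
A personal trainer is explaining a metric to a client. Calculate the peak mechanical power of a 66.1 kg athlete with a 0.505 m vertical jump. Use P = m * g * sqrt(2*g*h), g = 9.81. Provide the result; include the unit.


First, sqrt(2gh) = sqrt(2 * 9.81 * 0.505)
= sqrt(9.9081) = 3.147713 m/s
Power = 66.1 * 9.81 * 3.147713 = 2041.11 W

2041.11 W


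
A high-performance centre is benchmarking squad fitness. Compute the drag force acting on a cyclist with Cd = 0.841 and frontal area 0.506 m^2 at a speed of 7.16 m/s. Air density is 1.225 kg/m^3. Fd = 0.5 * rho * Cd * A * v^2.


Step 1: v^2 = 51.2656
Step 2: Fd = 0.5 * 1.225 * 0.841 * 0.506 * 51.2656
= 13.362 N

13.362 N


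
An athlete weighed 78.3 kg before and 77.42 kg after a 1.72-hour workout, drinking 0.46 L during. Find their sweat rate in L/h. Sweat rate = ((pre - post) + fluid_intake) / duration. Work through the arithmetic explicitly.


Body mass change = 0.88 kg
Total sweat loss = 0.88 + 0.46 = 1.34 L
Rate = 1.34 / 1.72 = 0.779 L/h

0.779 L/h


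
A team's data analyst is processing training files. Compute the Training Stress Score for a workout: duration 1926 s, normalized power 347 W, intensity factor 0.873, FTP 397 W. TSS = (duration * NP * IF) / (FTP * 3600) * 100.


Product = 1926 * 347 * 0.873 = 583445.106
Base = 397 * 3600 = 1429200
TSS = 583445.106 / 1429200 * 100 = 40.82

40.82 TSS


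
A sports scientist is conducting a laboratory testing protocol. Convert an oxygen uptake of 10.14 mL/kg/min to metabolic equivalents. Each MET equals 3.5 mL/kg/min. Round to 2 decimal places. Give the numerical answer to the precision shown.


One MET = 3.5 mL/kg/min
Number of METs = 10.14 / 3.5
= 2.9 METs

2.9 METs


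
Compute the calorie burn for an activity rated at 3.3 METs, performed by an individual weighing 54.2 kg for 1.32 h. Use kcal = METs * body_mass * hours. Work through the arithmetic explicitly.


Product of METs and mass = 3.3 * 54.2 = 178.86
Total kcal = 178.86 * 1.32 = 236.1 kcal

236.1 kcal


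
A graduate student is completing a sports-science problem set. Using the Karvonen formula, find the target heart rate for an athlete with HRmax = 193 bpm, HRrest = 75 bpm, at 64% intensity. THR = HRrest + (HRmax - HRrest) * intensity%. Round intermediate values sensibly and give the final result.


HRR = 193 - 75 = 118
THR = 75 + 118 * 0.64
= 75 + 75.52
= 150.52 bpm

150.52 bpm


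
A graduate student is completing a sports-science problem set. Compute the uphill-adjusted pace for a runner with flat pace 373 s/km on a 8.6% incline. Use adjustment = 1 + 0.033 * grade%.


Adjustment factor = 1 + 0.033 * 8.6 = 1.2838
Grade-adjusted pace = 373 * 1.2838 = 478.86 s/km

478.86 s/km


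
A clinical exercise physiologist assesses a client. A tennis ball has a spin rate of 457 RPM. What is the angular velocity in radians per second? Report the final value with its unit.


Convert RPM to rad/s: multiply by 2*pi and divide by 60
omega = 457 * 2 * pi / 60
= 47.857 rad/s

47.857 rad/s


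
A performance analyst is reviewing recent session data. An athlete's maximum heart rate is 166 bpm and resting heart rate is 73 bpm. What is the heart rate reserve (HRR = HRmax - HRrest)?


HRR = HRmax - HRrest
= 166 - 73
= 93 bpm

93 bpm


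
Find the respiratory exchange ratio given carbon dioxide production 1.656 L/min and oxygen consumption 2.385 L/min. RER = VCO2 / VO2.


VCO2 = 1.656 L/min
VO2 = 2.385 L/min
RER = 1.656 / 2.385 = 0.6943

0.6943


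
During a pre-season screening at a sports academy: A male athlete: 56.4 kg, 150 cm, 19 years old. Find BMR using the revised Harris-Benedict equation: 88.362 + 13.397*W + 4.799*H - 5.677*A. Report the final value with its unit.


Intercept = 88.362
Weight contribution = 13.397 * 56.4 = 755.5908
Height contribution = 4.799 * 150 = 719.85
Age contribution = 5.677 * 19 = 107.863
BMR = 88.362 + 755.5908 + 719.85 - 107.863
= 1455.94 kcal/day

1455.94 kcal/day


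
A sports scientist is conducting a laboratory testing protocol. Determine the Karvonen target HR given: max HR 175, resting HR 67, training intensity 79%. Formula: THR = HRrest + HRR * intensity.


HRR = HRmax - HRrest = 175 - 67 = 108
THR = 67 + 108 * 0.79
= 152.32 bpm

152.32 bpm


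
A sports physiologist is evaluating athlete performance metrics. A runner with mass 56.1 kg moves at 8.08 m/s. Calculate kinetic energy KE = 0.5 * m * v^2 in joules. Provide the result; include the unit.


v^2 = 8.08^2 = 65.2864
KE = 0.5 * 56.1 * 65.2864
= 1831.28 J

1831.28 J


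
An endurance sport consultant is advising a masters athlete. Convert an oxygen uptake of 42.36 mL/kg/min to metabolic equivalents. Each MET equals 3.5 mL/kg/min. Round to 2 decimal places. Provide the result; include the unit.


One MET = 3.5 mL/kg/min
Number of METs = 42.36 / 3.5
= 12.1 METs

12.1 METs


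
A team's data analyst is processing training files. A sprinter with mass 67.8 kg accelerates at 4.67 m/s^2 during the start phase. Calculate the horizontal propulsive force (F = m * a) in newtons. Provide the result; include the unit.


F = m * a
= 67.8 * 4.67
= 316.63 N

316.63 N


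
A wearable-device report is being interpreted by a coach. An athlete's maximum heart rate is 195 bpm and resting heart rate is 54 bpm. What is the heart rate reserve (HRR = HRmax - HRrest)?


HRR = HRmax - HRrest
= 195 - 54
= 141 bpm

141 bpm


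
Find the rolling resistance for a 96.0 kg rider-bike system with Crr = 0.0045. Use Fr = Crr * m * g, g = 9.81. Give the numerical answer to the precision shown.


m * g = 96.0 * 9.81 = 941.76 N
Fr = 0.0045 * 941.76 = 4.238 N

4.238 N


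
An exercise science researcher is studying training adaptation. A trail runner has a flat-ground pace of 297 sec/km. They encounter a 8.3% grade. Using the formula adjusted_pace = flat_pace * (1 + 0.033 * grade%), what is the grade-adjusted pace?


Grade factor = 1 + 0.033 * 8.3 = 1.2739
Adjusted = 297 * 1.2739 = 378.35 sec/km

378.35 s/km


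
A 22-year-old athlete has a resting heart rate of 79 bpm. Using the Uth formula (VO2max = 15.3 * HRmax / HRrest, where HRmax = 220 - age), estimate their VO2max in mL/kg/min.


HRmax = 220 - 22 = 198 bpm
Ratio = HRmax / HRrest = 198 / 79 = 2.5063
VO2max = 15.3 * 2.5063 = 38.35 mL/kg/min

38.35 mL/kg/min


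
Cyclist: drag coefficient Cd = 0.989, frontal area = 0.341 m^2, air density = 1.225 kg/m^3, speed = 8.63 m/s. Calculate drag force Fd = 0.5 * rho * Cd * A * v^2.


v^2 = 8.63^2 = 74.4769
Fd = 0.5 * 1.225 * 0.989 * 0.341 * 74.4769
= 15.384 N

15.384 N


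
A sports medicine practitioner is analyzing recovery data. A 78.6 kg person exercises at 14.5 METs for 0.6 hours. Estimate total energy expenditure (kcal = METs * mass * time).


Energy = METs * mass(kg) * time(h)
= 14.5 * 78.6 * 0.6
= 683.82 kcal

683.82 kcal


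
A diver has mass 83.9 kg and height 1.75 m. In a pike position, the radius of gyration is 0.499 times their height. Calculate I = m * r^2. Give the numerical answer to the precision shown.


r = 0.499 * 1.75 = 0.87325 m
I = m * r^2 = 83.9 * 0.762566 = 63.979 kg*m^2

63.979 kg*m^2


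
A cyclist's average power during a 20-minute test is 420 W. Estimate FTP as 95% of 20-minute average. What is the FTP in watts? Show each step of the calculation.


FTP = 20-min power * 0.95
= 420 * 0.95
= 399.0 W

399.0 W


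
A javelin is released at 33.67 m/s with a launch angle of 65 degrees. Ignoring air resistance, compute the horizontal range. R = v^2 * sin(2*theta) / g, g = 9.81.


Launch speed squared = 1133.6689
sin(2 * 65 deg) = 0.766044
Range = 1133.6689 * 0.766044 / 9.81
= 88.526 m

88.526 m


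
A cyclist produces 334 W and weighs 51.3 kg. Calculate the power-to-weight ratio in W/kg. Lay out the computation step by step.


P/W = power / mass
= 334 / 51.3
= 6.511 W/kg

6.511 W/kg


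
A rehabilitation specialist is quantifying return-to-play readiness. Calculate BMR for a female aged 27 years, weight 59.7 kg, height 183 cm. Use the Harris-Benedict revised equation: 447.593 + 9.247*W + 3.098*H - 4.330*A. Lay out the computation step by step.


Substituting values:
W term = 9.247 * 59.7 = 552.0459
H term = 3.098 * 183 = 566.934
A term = 4.330 * 27 = 116.91
BMR = 1449.66 kcal/day

1449.66 kcal/day


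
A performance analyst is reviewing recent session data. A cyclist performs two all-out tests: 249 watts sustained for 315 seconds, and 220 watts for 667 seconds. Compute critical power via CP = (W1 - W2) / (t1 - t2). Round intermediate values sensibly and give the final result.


W1 = P1 * t1 = 249 * 315 = 78435 J
W2 = P2 * t2 = 220 * 667 = 146740 J
CP = (78435 - 146740) / (315 - 667)
= 194.05 W

194.05 W


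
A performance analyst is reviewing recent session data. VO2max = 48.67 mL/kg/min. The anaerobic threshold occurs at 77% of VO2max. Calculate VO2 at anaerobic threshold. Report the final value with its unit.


AT fraction = 77 / 100 = 0.77
AT VO2 = 48.67 * 0.77
= 37.48 mL/kg/min

37.48 mL/kg/min


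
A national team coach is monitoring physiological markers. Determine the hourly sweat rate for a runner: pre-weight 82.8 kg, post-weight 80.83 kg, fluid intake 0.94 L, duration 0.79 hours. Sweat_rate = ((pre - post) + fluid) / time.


Mass lost = 82.8 - 80.83 = 1.97 kg
Add fluid consumed: 1.97 + 0.94 = 2.91 L total sweat
Sweat rate = 2.91 / 0.79 = 3.684 L/h

3.684 L/h


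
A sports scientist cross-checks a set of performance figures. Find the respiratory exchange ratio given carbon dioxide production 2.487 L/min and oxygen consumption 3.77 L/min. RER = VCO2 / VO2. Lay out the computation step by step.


VCO2 = 2.487 L/min
VO2 = 3.77 L/min
RER = 2.487 / 3.77 = 0.6597

0.6597


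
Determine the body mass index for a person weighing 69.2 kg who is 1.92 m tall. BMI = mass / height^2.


BMI = mass / height^2
= 69.2 / 1.92^2
= 69.2 / 3.6864
= 18.77 kg/m^2

18.77 kg/m^2


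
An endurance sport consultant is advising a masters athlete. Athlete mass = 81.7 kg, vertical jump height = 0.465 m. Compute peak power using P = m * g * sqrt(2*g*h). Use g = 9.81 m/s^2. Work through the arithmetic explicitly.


sqrt(2 * 9.81 * 0.465) = sqrt(9.1233) = 3.02048 m/s
P = 81.7 * 9.81 * 3.02048
= 2420.85 W

2420.85 W


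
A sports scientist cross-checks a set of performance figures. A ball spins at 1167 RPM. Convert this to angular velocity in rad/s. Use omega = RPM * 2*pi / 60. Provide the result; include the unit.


omega = 1167 * 2 * pi / 60
= 1167 * 6.28318531 / 60
= 7332.477 / 60
= 122.208 rad/s

122.208 rad/s


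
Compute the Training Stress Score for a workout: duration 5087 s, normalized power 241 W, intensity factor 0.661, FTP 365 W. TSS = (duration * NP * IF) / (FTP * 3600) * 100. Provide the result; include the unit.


Product = 5087 * 241 * 0.661 = 810364.187
Base = 365 * 3600 = 1314000
TSS = 810364.187 / 1314000 * 100 = 61.67

61.67 TSS


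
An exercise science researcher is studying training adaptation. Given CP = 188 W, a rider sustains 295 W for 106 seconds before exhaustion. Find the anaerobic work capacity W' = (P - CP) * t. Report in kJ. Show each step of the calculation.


Excess power = 295 - 188 = 107 W
Work above CP = 107 * 106 = 11342 J
W' = 11.342 kJ

11.342 kJ


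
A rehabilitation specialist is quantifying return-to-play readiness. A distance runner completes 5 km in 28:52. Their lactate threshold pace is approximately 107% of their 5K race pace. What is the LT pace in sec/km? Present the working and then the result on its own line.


Convert to seconds: 28 min 52 s = 1732 s
Pace per km = 1732 / 5 = 346.4 s/km
LT pace = 346.4 * 1.07 = 370.65 s/km

370.65 s/km


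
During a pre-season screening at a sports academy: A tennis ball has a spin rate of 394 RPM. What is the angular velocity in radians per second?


Convert RPM to rad/s: multiply by 2*pi and divide by 60
omega = 394 * 2 * pi / 60
= 41.26 rad/s

41.26 rad/s


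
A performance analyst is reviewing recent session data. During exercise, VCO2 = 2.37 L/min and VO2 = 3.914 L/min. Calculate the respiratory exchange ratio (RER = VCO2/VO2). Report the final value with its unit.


RER = VCO2 / VO2
= 2.37 / 3.914
= 0.6055

0.6055


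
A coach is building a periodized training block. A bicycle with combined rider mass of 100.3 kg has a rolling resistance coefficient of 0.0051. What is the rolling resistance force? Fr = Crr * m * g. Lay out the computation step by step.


Fr = 0.0051 * 100.3 * 9.81
= 0.51153 * 9.81
= 5.018 N

5.018 N


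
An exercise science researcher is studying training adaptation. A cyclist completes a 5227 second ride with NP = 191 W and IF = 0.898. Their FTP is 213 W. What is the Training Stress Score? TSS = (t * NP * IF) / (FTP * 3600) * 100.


t * NP * IF = 5227 * 191 * 0.898 = 896524.586
FTP * 3600 = 766800
TSS = (896524.586 / 766800) * 100 = 116.92

116.92 TSS


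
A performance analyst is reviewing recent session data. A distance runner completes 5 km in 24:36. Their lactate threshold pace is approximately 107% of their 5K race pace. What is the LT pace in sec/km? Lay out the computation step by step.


Convert to seconds: 24 min 36 s = 1476 s
Pace per km = 1476 / 5 = 295.2 s/km
LT pace = 295.2 * 1.07 = 315.86 s/km

315.86 s/km


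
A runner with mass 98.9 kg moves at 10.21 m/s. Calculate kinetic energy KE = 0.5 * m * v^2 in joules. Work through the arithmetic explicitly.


v^2 = 10.21^2 = 104.2441
KE = 0.5 * 98.9 * 104.2441
= 5154.87 J

5154.87 J


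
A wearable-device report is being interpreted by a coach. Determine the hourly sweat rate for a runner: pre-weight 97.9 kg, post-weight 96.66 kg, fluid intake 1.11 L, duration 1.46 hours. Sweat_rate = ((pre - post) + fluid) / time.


Mass lost = 97.9 - 96.66 = 1.24 kg
Add fluid consumed: 1.24 + 1.11 = 2.35 L total sweat
Sweat rate = 2.35 / 1.46 = 1.61 L/h

1.61 L/h


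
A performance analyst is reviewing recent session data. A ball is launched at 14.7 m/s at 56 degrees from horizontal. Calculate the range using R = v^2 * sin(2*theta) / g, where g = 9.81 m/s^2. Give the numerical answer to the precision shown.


sin(2 * 56) = sin(112) = 0.927184
v^2 = 14.7^2 = 216.09
R = 216.09 * 0.927184 / 9.81
= 20.424 m

20.424 m


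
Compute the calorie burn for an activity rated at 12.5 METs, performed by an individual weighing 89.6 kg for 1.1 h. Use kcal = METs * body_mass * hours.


Product of METs and mass = 12.5 * 89.6 = 1120.0
Total kcal = 1120.0 * 1.1 = 1232.0 kcal

1232.0 kcal


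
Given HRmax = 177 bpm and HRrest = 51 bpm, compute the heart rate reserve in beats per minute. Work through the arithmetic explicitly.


Heart rate reserve = maximum HR minus resting HR
HRR = 177 - 51 = 126 bpm

126 bpm


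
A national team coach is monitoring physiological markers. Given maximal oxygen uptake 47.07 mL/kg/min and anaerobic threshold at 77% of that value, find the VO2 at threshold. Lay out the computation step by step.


Percentage as decimal = 0.77
VO2 at AT = 47.07 * 0.77 = 36.24 mL/kg/min

36.24 mL/kg/min


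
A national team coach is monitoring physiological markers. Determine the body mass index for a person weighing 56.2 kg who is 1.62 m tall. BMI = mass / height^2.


BMI = mass / height^2
= 56.2 / 1.62^2
= 56.2 / 2.6244
= 21.41 kg/m^2

21.41 kg/m^2


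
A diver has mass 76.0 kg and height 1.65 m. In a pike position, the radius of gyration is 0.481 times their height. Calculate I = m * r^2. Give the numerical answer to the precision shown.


r = 0.481 * 1.65 = 0.79365 m
I = m * r^2 = 76.0 * 0.62988 = 47.871 kg*m^2

47.871 kg*m^2


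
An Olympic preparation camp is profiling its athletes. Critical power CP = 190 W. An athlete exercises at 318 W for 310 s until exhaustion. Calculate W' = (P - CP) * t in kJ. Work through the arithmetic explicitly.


P - CP = 318 - 190 = 128 W
W' = 128 * 310 = 39680 J
= 39680 / 1000 = 39.68 kJ

39.68 kJ


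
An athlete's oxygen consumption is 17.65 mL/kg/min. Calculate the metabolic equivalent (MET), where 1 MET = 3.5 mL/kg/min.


MET = VO2 / 3.5
= 17.65 / 3.5
= 5.04 METs

5.04 METs


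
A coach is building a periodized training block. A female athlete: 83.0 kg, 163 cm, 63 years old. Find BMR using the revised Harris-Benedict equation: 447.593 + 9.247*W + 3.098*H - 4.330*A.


Intercept = 447.593
Weight contribution = 9.247 * 83.0 = 767.501
Height contribution = 3.098 * 163 = 504.974
Age contribution = 4.33 * 63 = 272.79
BMR = 447.593 + 767.501 + 504.974 - 272.79
= 1447.28 kcal/day

1447.28 kcal/day


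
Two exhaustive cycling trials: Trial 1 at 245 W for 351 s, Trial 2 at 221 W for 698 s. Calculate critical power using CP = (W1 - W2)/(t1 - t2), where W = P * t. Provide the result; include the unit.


W1 = 245 * 351 = 85995 J
W2 = 221 * 698 = 154258 J
CP = (85995 - 154258) / (351 - 698)
= -68263 / -347
= 196.72 W

196.72 W


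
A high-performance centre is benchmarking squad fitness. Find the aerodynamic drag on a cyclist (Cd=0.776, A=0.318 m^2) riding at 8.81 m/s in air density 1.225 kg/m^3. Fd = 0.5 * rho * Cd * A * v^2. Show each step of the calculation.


Fd = 0.5 * 1.225 * 0.776 * 0.318 * 8.81^2
= 0.5 * 1.225 * 0.776 * 0.318 * 77.6161
= 11.731 N

11.731 N


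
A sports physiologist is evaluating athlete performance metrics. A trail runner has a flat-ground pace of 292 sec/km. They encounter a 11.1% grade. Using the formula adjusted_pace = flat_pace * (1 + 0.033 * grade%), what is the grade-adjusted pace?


Grade factor = 1 + 0.033 * 11.1 = 1.3663
Adjusted = 292 * 1.3663 = 398.96 sec/km

398.96 s/km


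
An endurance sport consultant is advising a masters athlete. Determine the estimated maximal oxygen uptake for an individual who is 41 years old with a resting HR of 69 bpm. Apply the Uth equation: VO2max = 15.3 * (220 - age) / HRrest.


HRmax = 220 - 41 = 179
VO2max = 15.3 * (179 / 69)
= 15.3 * 2.5942
= 39.69 mL/kg/min

39.69 mL/kg/min


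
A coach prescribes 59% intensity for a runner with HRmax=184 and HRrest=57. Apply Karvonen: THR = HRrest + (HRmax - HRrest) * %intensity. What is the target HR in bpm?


Heart rate reserve = 184 - 57 = 127
Intensity fraction = 59 / 100 = 0.59
THR = 57 + 127 * 0.59 = 131.93 bpm

131.93 bpm


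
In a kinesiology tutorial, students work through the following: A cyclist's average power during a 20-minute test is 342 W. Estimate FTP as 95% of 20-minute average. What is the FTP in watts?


FTP = 20-min power * 0.95
= 342 * 0.95
= 324.9 W

324.9 W


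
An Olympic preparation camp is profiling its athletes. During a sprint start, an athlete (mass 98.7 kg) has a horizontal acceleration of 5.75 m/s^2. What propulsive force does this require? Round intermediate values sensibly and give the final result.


Propulsive force = mass * acceleration
= 98.7 kg * 5.75 m/s^2
= 567.53 N

567.53 N


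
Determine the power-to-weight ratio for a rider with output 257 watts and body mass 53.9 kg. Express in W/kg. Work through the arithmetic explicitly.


P/W = 257 / 53.9 = 4.768 W/kg

4.768 W/kg


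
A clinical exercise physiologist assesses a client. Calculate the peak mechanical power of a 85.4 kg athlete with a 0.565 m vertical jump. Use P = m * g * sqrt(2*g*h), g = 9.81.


First, sqrt(2gh) = sqrt(2 * 9.81 * 0.565)
= sqrt(11.0853) = 3.329459 m/s
Power = 85.4 * 9.81 * 3.329459 = 2789.33 W

2789.33 W


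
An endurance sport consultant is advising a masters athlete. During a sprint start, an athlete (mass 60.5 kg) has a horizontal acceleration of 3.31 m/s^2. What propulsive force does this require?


Propulsive force = mass * acceleration
= 60.5 kg * 3.31 m/s^2
= 200.26 N

200.26 N


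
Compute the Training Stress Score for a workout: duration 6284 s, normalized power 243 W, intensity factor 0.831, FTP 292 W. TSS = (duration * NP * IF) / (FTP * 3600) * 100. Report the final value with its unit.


Product = 6284 * 243 * 0.831 = 1268946.972
Base = 292 * 3600 = 1051200
TSS = 1268946.972 / 1051200 * 100 = 120.71

120.71 TSS


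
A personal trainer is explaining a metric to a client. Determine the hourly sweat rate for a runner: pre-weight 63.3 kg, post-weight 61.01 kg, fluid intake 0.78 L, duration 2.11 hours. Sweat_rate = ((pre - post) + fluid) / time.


Mass lost = 63.3 - 61.01 = 2.29 kg
Add fluid consumed: 2.29 + 0.78 = 3.07 L total sweat
Sweat rate = 3.07 / 2.11 = 1.455 L/h

1.455 L/h


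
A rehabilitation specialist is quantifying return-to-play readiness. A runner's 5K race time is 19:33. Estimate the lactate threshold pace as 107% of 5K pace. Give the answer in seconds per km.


Total race time = 19*60 + 33 = 1173 seconds
5K pace = 1173 / 5 = 234.6 sec/km
LT pace = 234.6 * 1.07 = 251.02 sec/km

251.02 s/km


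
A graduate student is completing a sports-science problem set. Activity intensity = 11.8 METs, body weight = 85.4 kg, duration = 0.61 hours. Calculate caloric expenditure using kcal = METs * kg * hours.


kcal = 11.8 * 85.4 * 0.61
= 1007.72 * 0.61
= 614.71 kcal

614.71 kcal


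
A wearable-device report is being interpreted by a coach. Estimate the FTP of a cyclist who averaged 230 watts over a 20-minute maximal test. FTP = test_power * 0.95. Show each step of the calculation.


FTP = 230 * 0.95 = 218.5 W

218.5 W


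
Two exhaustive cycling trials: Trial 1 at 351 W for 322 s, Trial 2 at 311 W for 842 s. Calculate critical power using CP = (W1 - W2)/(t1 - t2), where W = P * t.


W1 = 351 * 322 = 113022 J
W2 = 311 * 842 = 261862 J
CP = (113022 - 261862) / (322 - 842)
= -148840 / -520
= 286.23 W

286.23 W


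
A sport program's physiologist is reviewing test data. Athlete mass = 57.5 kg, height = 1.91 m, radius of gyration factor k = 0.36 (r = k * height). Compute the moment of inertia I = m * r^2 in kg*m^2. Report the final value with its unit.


r = k * height = 0.36 * 1.91 = 0.6876 m
r^2 = 0.6876^2 = 0.472794
I = 57.5 * 0.472794 = 27.186 kg*m^2

27.186 kg*m^2


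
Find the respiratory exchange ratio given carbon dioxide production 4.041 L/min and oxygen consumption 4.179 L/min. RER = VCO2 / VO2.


VCO2 = 4.041 L/min
VO2 = 4.179 L/min
RER = 4.041 / 4.179 = 0.967

0.967


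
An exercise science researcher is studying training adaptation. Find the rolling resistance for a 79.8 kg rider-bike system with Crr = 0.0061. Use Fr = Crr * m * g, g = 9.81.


m * g = 79.8 * 9.81 = 782.838 N
Fr = 0.0061 * 782.838 = 4.775 N

4.775 N


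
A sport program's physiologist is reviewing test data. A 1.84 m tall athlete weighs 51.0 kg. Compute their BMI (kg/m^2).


height^2 = 3.3856 m^2
BMI = 51.0 / 3.3856 = 15.06 kg/m^2

15.06 kg/m^2


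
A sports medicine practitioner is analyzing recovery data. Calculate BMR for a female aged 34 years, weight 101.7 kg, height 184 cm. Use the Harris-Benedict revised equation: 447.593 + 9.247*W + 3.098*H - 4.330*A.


Substituting values:
W term = 9.247 * 101.7 = 940.4199
H term = 3.098 * 184 = 570.032
A term = 4.330 * 34 = 147.22
BMR = 1810.82 kcal/day

1810.82 kcal/day


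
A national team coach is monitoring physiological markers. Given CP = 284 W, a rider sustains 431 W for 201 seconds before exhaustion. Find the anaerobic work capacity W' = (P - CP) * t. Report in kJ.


Excess power = 431 - 284 = 147 W
Work above CP = 147 * 201 = 29547 J
W' = 29.547 kJ

29.547 kJ


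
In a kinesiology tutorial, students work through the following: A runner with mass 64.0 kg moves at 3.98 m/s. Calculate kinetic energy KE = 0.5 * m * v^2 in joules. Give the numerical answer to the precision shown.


v^2 = 3.98^2 = 15.8404
KE = 0.5 * 64.0 * 15.8404
= 506.89 J

506.89 J
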